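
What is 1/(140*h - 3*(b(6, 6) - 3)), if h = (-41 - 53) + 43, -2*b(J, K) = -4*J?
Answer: -1/7167 ≈ -0.00013953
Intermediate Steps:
b(J, K) = 2*J (b(J, K) = -(-2)*J = 2*J)
h = -51 (h = -94 + 43 = -51)
1/(140*h - 3*(b(6, 6) - 3)) = 1/(140*(-51) - 3*(2*6 - 3)) = 1/(-7140 - 3*(12 - 3)) = 1/(-7140 - 3*9) = 1/(-7140 - 27) = 1/(-7167) = -1/7167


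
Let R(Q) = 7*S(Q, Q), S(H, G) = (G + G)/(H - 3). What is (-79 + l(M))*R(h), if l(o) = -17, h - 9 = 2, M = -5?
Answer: -1848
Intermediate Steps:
h = 11 (h = 9 + 2 = 11)
S(H, G) = 2*G/(-3 + H) (S(H, G) = (2*G)/(-3 + H) = 2*G/(-3 + H))
R(Q) = 14*Q/(-3 + Q) (R(Q) = 7*(2*Q/(-3 + Q)) = 14*Q/(-3 + Q))
(-79 + l(M))*R(h) = (-79 - 17)*(14*11/(-3 + 11)) = -1344*11/8 = -96*77/4 = -1848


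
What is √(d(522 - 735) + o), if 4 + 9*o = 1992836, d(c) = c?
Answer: 19*√5515/3 ≈ 470.33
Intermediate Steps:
o = 1992832/9 (o = -4/9 + (⅑)*1992836 = -4/9 + 1992836/9 = 1992832/9 ≈ 2.2143e+5)
√(d(522 - 735) + o) = √((522 - 735) + 1992832/9) = √(-213 + 1992832/9) = √(1990915/9) = 19*√5515/3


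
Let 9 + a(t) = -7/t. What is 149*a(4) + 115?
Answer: -5947/4 ≈ -1486.8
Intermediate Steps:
a(t) = -9 - 7/t
149*a(4) + 115 = 149*(-9 - 7/4) + 115 = 149*(-43/4) + 115 = -6407/4 + 115 = -5947/4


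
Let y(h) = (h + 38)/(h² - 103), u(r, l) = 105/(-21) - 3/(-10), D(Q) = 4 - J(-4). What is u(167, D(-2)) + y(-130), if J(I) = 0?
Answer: -790379/167970 ≈ -4.7055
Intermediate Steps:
D(Q) = 4 (D(Q) = 4 - 1*0 = 4 + 0 = 4)
u(r, l) = -47/10 (u(r, l) = 105*(-1/21) - 3*(-⅒) = -5 + 3/10 = -47/10)
y(h) = (38 + h)/(-103 + h²)
u(167, D(-2)) + y(-130) = -47/10 + (38 - 130)/(-103 + (-130)²) = -47/10 - 92/(-103 + 16900) = -47/10 - 92/16797 = -790379/167970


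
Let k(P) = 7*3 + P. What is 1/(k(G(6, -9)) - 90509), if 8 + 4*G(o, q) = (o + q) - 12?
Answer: -4/361975 ≈ -1.1050e-5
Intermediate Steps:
G(o, q) = -5 + o/4 + q/4 (G(o, q) = -2 + ((o + q) - 12)/4 = -2 + (-12 + o + q)/4 = -2 + (-3 + o/4 + q/4) = -5 + o/4 + q/4)
k(P) = 21 + P
1/(k(G(6, -9)) - 90509) = 1/((21 + (-5 + (1/4)*6 + (1/4)*(-9))) - 90509) = 1/((21 + (-5 + 3/2 - 9/4)) - 90509) = 1/((21 - 23/4) - 90509) = 1/(61/4 - 90509) = 1/(-361975/4) = -4/361975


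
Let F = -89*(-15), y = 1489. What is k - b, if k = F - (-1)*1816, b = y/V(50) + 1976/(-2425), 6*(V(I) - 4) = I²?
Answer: 9634824087/3060350 ≈ 3148.3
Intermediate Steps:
V(I) = 4 + I²/6
F = 1335
b = 8338763/3060350 (b = 1489/(4 + (⅙)*50²) + 1976/(-2425) = 1489/(4 + (⅙)*2500) + 1976*(-1/2425) = 1489/(4 + 1250/3) - 1976/2425 = 1489/(1262/3) - 1976/2425 = 1489*(3/1262) - 1976/2425 = 4467/1262 - 1976/2425 = 8338763/3060350 ≈ 2.7248)
k = 3151 (k = 1335 - (-1)*1816 = 1335 - 1*(-1816) = 1335 + 1816 = 3151)
k - b = 3151 - 1*8338763/3060350 = 3151 - 8338763/3060350 = 9634824087/3060350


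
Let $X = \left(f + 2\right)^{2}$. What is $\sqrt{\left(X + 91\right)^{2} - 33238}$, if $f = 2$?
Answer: $9 i \sqrt{269} \approx 147.61 i$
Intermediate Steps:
$X = 16$ ($X = \left(2 + 2\right)^{2} = 4^{2} = 16$)
$\sqrt{\left(X + 91\right)^{2} - 33238} = \sqrt{\left(16 + 91\right)^{2} - 33238} = \sqrt{107^{2} - 33238} = \sqrt{11449 - 33238} = \sqrt{-21789} = 9 i \sqrt{269}$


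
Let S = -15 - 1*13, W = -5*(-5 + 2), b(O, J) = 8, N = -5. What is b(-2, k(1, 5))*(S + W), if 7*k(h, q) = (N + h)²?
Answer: -104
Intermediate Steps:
k(h, q) = (-5 + h)²/7
W = 15 (W = -5*(-3) = 15)
S = -28 (S = -15 - 13 = -28)
b(-2, k(1, 5))*(S + W) = 8*(-28 + 15) = 8*(-13) = -104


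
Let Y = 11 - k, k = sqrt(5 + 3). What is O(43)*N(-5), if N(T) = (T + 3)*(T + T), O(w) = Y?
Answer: 220 - 40*sqrt(2) ≈ 163.43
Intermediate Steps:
k = 2*sqrt(2) (k = sqrt(8) = 2*sqrt(2) ≈ 2.8284)
Y = 11 - 2*sqrt(2) ≈ 8.1716
O(w) = 11 - 2*sqrt(2)
N(T) = 2*T*(3 + T) (N(T) = (3 + T)*(2*T) = 2*T*(3 + T))
O(43)*N(-5) = (11 - 2*sqrt(2))*(2*(-5)*(3 - 5)) = (11 - 2*sqrt(2))*(2*(-5)*(-2)) = (11 - 2*sqrt(2))*20 = 220 - 40*sqrt(2)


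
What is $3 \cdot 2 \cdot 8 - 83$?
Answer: $-35$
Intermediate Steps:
$3 \cdot 2 \cdot 8 - 83 = 6 \cdot 8 - 83 = 48 - 83 = -35$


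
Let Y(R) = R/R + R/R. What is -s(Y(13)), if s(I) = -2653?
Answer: 2653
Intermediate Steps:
Y(R) = 2 (Y(R) = 1 + 1 = 2)
-s(Y(13)) = -1*(-2653) = 2653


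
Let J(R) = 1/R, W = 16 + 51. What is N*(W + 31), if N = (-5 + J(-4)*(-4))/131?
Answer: -392/131 ≈ -2.9924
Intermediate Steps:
W = 67
N = -4/131 (N = (-5 - 4/(-4))/131 = (-5 - ¼*(-4))*(1/131) = (-5 + 1)*(1/131) = -4*1/131 = -4/131 ≈ -0.030534)
N*(W + 31) = -4*(67 + 31)/131 = -4/131*98 = -392/131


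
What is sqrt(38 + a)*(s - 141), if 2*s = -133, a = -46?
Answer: -415*I*sqrt(2) ≈ -586.9*I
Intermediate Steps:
s = -133/2 (s = (1/2)*(-133) = -133/2 ≈ -66.500)
sqrt(38 + a)*(s - 141) = sqrt(38 - 46)*(-133/2 - 141) = sqrt(-8)*(-415/2) = (2*I*sqrt(2))*(-415/2) = -415*I*sqrt(2)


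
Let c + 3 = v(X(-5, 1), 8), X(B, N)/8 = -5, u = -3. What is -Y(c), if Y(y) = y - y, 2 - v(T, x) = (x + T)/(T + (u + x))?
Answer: 0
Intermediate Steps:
X(B, N) = -40 (X(B, N) = 8*(-5) = -40)
v(T, x) = 2 - (T + x)/(-3 + T + x) (v(T, x) = 2 - (x + T)/(T + (-3 + x)) = 2 - (T + x)/(-3 + T + x))
c = -67/35 (c = -3 + (-6 - 40 + 8)/(-3 - 40 + 8) = -3 - 38/(-35) = -3 - 1/35*(-38) = -3 + 38/35 = -67/35 ≈ -1.9143)
Y(y) = 0
-Y(c) = -1*0 = 0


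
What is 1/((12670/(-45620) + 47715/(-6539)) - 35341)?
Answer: -29830918/1054480433781 ≈ -2.8290e-5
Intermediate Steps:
1/((12670/(-45620) + 47715/(-6539)) - 35341) = 1/((12670*(-1/45620) + 47715*(-1/6539)) - 35341) = 1/((-1267/4562 - 47715/6539) - 35341) = 1/(-225960743/29830918 - 35341) = 1/(-1054480433781/29830918) = -29830918/1054480433781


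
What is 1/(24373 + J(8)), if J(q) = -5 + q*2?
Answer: 1/24384 ≈ 4.1010e-5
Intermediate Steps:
J(q) = -5 + 2*q
1/(24373 + J(8)) = 1/(24373 + (-5 + 2*8)) = 1/(24373 + (-5 + 16)) = 1/(24373 + 11) = 1/24384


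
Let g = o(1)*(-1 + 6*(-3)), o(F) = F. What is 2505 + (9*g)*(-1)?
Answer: 2676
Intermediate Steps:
g = -19 (g = 1*(-1 + 6*(-3)) = 1*(-1 - 18) = 1*(-19) = -19)
2505 + (9*g)*(-1) = 2505 + (9*(-19))*(-1) = 2505 - 171*(-1) = 2505 + 171 = 2676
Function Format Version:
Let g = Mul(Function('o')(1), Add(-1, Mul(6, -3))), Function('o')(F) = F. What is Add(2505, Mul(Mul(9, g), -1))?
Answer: 2676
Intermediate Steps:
g = -19 (g = Mul(1, Add(-1, Mul(6, -3))) = Mul(1, Add(-1, -18)) = Mul(1, -19) = -19)
Add(2505, Mul(Mul(9, g), -1)) = Add(2505, Mul(Mul(9, -19), -1)) = Add(2505, Mul(-171, -1)) = Add(2505, 171) = 2676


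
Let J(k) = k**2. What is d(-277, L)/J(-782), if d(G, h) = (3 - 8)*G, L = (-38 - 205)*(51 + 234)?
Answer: 1385/611524 ≈ 0.0022648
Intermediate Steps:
L = -69255 (L = -243*285 = -69255)
d(G, h) = -5*G
d(-277, L)/J(-782) = (-5*(-277))/((-782)**2) = 1385/611524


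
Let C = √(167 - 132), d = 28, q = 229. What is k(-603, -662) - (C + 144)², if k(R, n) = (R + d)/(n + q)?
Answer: -8993268/433 - 288*√35 ≈ -22474.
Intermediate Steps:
k(R, n) = (28 + R)/(229 + n) (k(R, n) = (R + 28)/(n + 229) = (28 + R)/(229 + n))
C = √35 ≈ 5.9161
k(-603, -662) - (C + 144)² = (28 - 603)/(229 - 662) - (√35 + 144)² = -575/(-433) - (144 + √35)² = -1/433*(-575) - (144 + √35)² = 575/433 - (144 + √35)²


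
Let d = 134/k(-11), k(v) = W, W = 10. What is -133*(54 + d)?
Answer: -44821/5 ≈ -8964.2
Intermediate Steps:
k(v) = 10
d = 67/5 (d = 134/10 = 134*(⅒) = 67/5 ≈ 13.400)
-133*(54 + d) = -133*(54 + 67/5) = -133*337/5 = -44821/5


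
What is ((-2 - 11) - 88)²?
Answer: 10201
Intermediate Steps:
((-2 - 11) - 88)² = (-13 - 88)² = (-101)² = 10201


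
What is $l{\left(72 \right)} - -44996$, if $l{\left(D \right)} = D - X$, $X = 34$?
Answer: $45034$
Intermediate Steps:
$l{\left(D \right)} = -34 + D$ ($l{\left(D \right)} = D - 34 = -34 + D$)
$l{\left(72 \right)} - -44996 = \left(-34 + 72\right) - -44996 = 38 + 44996 = 45034$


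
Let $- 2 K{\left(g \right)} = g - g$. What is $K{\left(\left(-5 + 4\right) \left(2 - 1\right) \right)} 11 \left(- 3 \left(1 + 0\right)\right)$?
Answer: $0$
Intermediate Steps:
$K{\left(g \right)} = 0$ ($K{\left(g \right)} = - \frac{g - g}{2} = \left(- \frac{1}{2}\right) 0 = 0$)
$K{\left(\left(-5 + 4\right) \left(2 - 1\right) \right)} 11 \left(- 3 \left(1 + 0\right)\right) = 0 \cdot 11 \left(- 3 \left(1 + 0\right)\right) = 0 \left(\left(-3\right) 1\right) = 0 \left(-3\right) = 0$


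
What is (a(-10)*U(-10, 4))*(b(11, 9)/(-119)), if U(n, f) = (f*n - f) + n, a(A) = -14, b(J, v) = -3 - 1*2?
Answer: 540/17 ≈ 31.765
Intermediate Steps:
b(J, v) = -5 (b(J, v) = -3 - 2 = -5)
U(n, f) = n - f + f*n (U(n, f) = (-f + f*n) + n = n - f + f*n)
(a(-10)*U(-10, 4))*(b(11, 9)/(-119)) = (-14*(-10 - 1*4 + 4*(-10)))*(-5/(-119)) = (-14*(-10 - 4 - 40))*(-5*(-1/119)) = -14*(-54)*(5/119) = 756*(5/119) = 540/17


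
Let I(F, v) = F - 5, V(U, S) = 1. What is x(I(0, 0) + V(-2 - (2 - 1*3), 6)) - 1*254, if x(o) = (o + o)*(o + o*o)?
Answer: -350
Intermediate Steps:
I(F, v) = -5 + F
x(o) = 2*o*(o + o**2) (x(o) = (2*o)*(o + o**2) = 2*o*(o + o**2))
x(I(0, 0) + V(-2 - (2 - 1*3), 6)) - 1*254 = 2*((-5 + 0) + 1)**2*(1 + ((-5 + 0) + 1)) - 1*254 = 2*(-5 + 1)**2*(1 + (-5 + 1)) - 254 = 2*(-4)**2*(1 - 4) - 254 = 2*16*(-3) - 254 = -96 - 254 = -350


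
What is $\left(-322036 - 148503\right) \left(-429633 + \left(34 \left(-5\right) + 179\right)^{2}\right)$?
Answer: $202120968528$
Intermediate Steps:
$\left(-322036 - 148503\right) \left(-429633 + \left(34 \left(-5\right) + 179\right)^{2}\right) = - 470539 \left(-429633 + \left(-170 + 179\right)^{2}\right) = - 470539 \left(-429633 + 9^{2}\right) = - 470539 \left(-429633 + 81\right) = \left(-470539\right) \left(-429552\right) = 202120968528$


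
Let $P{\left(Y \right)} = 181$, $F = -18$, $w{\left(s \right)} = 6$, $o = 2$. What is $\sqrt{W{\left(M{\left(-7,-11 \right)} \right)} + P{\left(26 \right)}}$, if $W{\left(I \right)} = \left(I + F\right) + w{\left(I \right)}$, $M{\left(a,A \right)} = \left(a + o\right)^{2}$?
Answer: $\sqrt{194} \approx 13.928$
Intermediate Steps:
$M{\left(a,A \right)} = \left(2 + a\right)^{2}$ ($M{\left(a,A \right)} = \left(a + 2\right)^{2} = \left(2 + a\right)^{2}$)
$W{\left(I \right)} = -12 + I$ ($W{\left(I \right)} = \left(I - 18\right) + 6 = \left(-18 + I\right) + 6 = -12 + I$)
$\sqrt{W{\left(M{\left(-7,-11 \right)} \right)} + P{\left(26 \right)}} = \sqrt{\left(-12 + \left(2 - 7\right)^{2}\right) + 181} = \sqrt{\left(-12 + \left(-5\right)^{2}\right) + 181} = \sqrt{\left(-12 + 25\right) + 181} = \sqrt{13 + 181} = \sqrt{194}$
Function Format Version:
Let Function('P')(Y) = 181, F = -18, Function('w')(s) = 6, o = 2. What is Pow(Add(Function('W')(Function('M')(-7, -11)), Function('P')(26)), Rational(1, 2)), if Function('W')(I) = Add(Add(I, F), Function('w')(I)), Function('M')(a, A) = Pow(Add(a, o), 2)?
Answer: Pow(194, Rational(1, 2)) ≈ 13.928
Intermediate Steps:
Function('M')(a, A) = Pow(Add(2, a), 2) (Function('M')(a, A) = Pow(Add(a, 2), 2) = Pow(Add(2, a), 2))
Function('W')(I) = Add(-12, I) (Function('W')(I) = Add(Add(I, -18), 6) = Add(Add(-18, I), 6) = Add(-12, I))
Pow(Add(Function('W')(Function('M')(-7, -11)), Function('P')(26)), Rational(1, 2)) = Pow(Add(Add(-12, Pow(Add(2, -7), 2)), 181), Rational(1, 2)) = Pow(Add(Add(-12, Pow(-5, 2)), 181), Rational(1, 2)) = Pow(Add(Add(-12, 25), 181), Rational(1, 2)) = Pow(Add(13, 181), Rational(1, 2)) = Pow(194, Rational(1, 2))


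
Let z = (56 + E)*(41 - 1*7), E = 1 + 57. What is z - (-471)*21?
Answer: 13767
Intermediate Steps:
E = 58
z = 3876 (z = (56 + 58)*(41 - 1*7) = 114*(41 - 7) = 114*34 = 3876)
z - (-471)*21 = 3876 - (-471)*21 = 3876 - 1*(-9891) = 3876 + 9891 = 13767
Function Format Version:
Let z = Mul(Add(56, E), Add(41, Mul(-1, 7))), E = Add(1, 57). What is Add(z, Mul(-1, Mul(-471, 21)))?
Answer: 13767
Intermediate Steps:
E = 58
z = 3876 (z = Mul(Add(56, 58), Add(41, Mul(-1, 7))) = Mul(114, Add(41, -7)) = Mul(114, 34) = 3876)
Add(z, Mul(-1, Mul(-471, 21))) = Add(3876, Mul(-1, Mul(-471, 21))) = Add(3876, Mul(-1, -9891)) = Add(3876, 9891) = 13767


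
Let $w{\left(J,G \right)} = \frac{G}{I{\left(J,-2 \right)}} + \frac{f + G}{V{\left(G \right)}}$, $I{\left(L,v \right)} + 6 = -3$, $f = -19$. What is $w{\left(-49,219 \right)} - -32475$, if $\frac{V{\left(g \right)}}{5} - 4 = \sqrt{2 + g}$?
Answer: $\frac{3991336}{123} + \frac{8 \sqrt{221}}{41} \approx 32453.0$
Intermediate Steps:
$V{\left(g \right)} = 20 + 5 \sqrt{2 + g}$
$I{\left(L,v \right)} = -9$ ($I{\left(L,v \right)} = -6 - 3 = -9$)
$w{\left(J,G \right)} = - \frac{G}{9} + \frac{-19 + G}{20 + 5 \sqrt{2 + G}}$ ($w{\left(J,G \right)} = \frac{G}{-9} + \frac{-19 + G}{20 + 5 \sqrt{2 + G}} = G \left(- \frac{1}{9}\right) + \frac{-19 + G}{20 + 5 \sqrt{2 + G}} = - \frac{G}{9} + \frac{-19 + G}{20 + 5 \sqrt{2 + G}}$)
$w{\left(-49,219 \right)} - -32475 = \frac{-171 + 9 \cdot 219 - 1095 \left(4 + \sqrt{2 + 219}\right)}{45 \left(4 + \sqrt{2 + 219}\right)} - -32475 = \frac{-171 + 1971 - 1095 \left(4 + \sqrt{221}\right)}{45 \left(4 + \sqrt{221}\right)} + 32475 = \frac{-171 + 1971 - \left(4380 + 1095 \sqrt{221}\right)}{45 \left(4 + \sqrt{221}\right)} + 32475 = \frac{-2580 - 1095 \sqrt{221}}{45 \left(4 + \sqrt{221}\right)} + 32475 = 32475 + \frac{-2580 - 1095 \sqrt{221}}{45 \left(4 + \sqrt{221}\right)}$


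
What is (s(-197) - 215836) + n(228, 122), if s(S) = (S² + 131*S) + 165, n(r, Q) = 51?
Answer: -202618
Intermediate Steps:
s(S) = 165 + S² + 131*S
(s(-197) - 215836) + n(228, 122) = ((165 + (-197)² + 131*(-197)) - 215836) + 51 = ((165 + 38809 - 25807) - 215836) + 51 = (13167 - 215836) + 51 = -202669 + 51 = -202618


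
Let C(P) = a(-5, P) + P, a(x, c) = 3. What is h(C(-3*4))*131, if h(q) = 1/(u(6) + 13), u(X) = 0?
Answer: 131/13 ≈ 10.077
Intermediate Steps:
C(P) = 3 + P
h(q) = 1/13 (h(q) = 1/(0 + 13) = 1/13)
h(C(-3*4))*131 = (1/13)*131 = 131/13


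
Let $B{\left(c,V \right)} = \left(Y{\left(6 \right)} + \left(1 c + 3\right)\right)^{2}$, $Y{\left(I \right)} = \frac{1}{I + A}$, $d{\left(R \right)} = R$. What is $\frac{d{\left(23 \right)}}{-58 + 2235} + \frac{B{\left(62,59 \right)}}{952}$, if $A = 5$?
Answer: $\frac{19976813}{4478089} \approx 4.461$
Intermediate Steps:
$Y{\left(I \right)} = \frac{1}{5 + I}$ ($Y{\left(I \right)} = \frac{1}{I + 5} = \frac{1}{5 + I}$)
$B{\left(c,V \right)} = \left(\frac{34}{11} + c\right)^{2}$ ($B{\left(c,V \right)} = \left(\frac{1}{5 + 6} + \left(1 c + 3\right)\right)^{2} = \left(\frac{1}{11} + \left(c + 3\right)\right)^{2} = \left(\frac{1}{11} + \left(3 + c\right)\right)^{2} = \left(\frac{34}{11} + c\right)^{2}$)
$\frac{d{\left(23 \right)}}{-58 + 2235} + \frac{B{\left(62,59 \right)}}{952} = \frac{23}{-58 + 2235} + \frac{\frac{1}{121} \left(34 + 11 \cdot 62\right)^{2}}{952} = \frac{23}{2177} + \frac{\left(34 + 682\right)^{2}}{121} \cdot \frac{1}{952} = 23 \cdot \frac{1}{2177} + \frac{716^{2}}{121} \cdot \frac{1}{952} = \frac{23}{2177} + \frac{1}{121} \cdot 512656 \cdot \frac{1}{952} = \frac{23}{2177} + \frac{512656}{121} \cdot \frac{1}{952} = \frac{23}{2177} + \frac{64082}{14399} = \frac{19976813}{4478089}$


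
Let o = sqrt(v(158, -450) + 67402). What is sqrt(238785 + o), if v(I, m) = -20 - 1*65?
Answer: sqrt(238785 + sqrt(67317)) ≈ 488.92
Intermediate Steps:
v(I, m) = -85 (v(I, m) = -20 - 65 = -85)
o = sqrt(67317) (o = sqrt(-85 + 67402) = sqrt(67317) ≈ 259.46)
sqrt(238785 + o) = sqrt(238785 + sqrt(67317))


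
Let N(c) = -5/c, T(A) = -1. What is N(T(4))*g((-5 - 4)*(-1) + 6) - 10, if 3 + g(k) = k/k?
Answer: -20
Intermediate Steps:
g(k) = -2 (g(k) = -3 + k/k = -3 + 1 = -2)
N(T(4))*g((-5 - 4)*(-1) + 6) - 10 = -5/(-1)*(-2) - 10 = -5*(-1)*(-2) - 10 = 5*(-2) - 10 = -10 - 10 = -20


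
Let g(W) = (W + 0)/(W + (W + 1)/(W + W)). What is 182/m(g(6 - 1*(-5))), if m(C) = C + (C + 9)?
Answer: 23114/1385 ≈ 16.689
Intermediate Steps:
g(W) = W/(W + (1 + W)/(2*W)) (g(W) = W/(W + (1 + W)/((2*W))) = W/(W + (1 + W)*(1/(2*W))) = W/(W + (1 + W)/(2*W)))
m(C) = 9 + 2*C (m(C) = C + (9 + C) = 9 + 2*C)
182/m(g(6 - 1*(-5))) = 182/(9 + 2*(2*(6 - 1*(-5))²/(1 + (6 - 1*(-5)) + 2*(6 - 1*(-5))²))) = 182/(9 + 2*(2*(6 + 5)²/(1 + (6 + 5) + 2*(6 + 5)²))) = 182/(9 + 2*(2*11²/(1 + 11 + 2*11²))) = 182/(9 + 2*(2*121/(1 + 11 + 2*121))) = 182/(9 + 2*(2*121/(1 + 11 + 242))) = 182/(9 + 2*(2*121/254)) = 182/(9 + 2*(2*121*(1/254))) = 182/(9 + 2*(121/127)) = 182/(9 + 242/127) = 182/(1385/127) = 182*(127/1385) = 23114/1385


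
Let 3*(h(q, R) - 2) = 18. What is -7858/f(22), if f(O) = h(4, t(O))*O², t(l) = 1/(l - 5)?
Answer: -3929/1936 ≈ -2.0294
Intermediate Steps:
t(l) = 1/(-5 + l)
h(q, R) = 8 (h(q, R) = 2 + (⅓)*18 = 2 + 6 = 8)
f(O) = 8*O²
-7858/f(22) = -7858/(8*22²) = -7858/(8*484) = -7858/3872 = -7858*1/3872 = -3929/1936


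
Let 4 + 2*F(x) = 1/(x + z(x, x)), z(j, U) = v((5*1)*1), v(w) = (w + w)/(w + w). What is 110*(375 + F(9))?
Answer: 82071/2 ≈ 41036.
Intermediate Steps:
v(w) = 1 (v(w) = (2*w)/((2*w)) = (2*w)*(1/(2*w)) = 1)
z(j, U) = 1
F(x) = -2 + 1/(2*(1 + x)) (F(x) = -2 + 1/(2*(x + 1)) = -2 + 1/(2*(1 + x)))
110*(375 + F(9)) = 110*(375 + (-3 - 4*9)/(2*(1 + 9))) = 110*(375 + (½)*(-3 - 36)/10) = 110*(375 + (½)*(⅒)*(-39)) = 110*(375 - 39/20) = 110*(7461/20) = 82071/2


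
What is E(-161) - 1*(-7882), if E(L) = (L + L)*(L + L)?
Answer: 111566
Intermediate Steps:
E(L) = 4*L**2 (E(L) = (2*L)*(2*L) = 4*L**2)
E(-161) - 1*(-7882) = 4*(-161)**2 - 1*(-7882) = 4*25921 + 7882 = 103684 + 7882 = 111566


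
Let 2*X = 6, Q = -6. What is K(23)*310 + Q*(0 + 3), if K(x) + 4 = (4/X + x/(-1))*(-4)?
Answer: 76826/3 ≈ 25609.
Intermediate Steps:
X = 3 (X = (1/2)*6 = 3)
K(x) = -28/3 + 4*x (K(x) = -4 + (4/3 + x/(-1))*(-4) = -4 + (4*(1/3) + x*(-1))*(-4) = -4 + (4/3 - x)*(-4) = -4 + (-16/3 + 4*x) = -28/3 + 4*x)
K(23)*310 + Q*(0 + 3) = (-28/3 + 4*23)*310 - 6*(0 + 3) = (-28/3 + 92)*310 - 6*3 = (248/3)*310 - 18 = 76880/3 - 18 = 76826/3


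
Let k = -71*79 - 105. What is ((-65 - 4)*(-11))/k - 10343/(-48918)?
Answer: 5492785/69879363 ≈ 0.078604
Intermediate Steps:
k = -5714 (k = -5609 - 105 = -5714)
((-65 - 4)*(-11))/k - 10343/(-48918) = ((-65 - 4)*(-11))/(-5714) - 10343/(-48918) = -69*(-11)*(-1/5714) - 10343*(-1/48918) = 759*(-1/5714) + 10343/48918 = -759/5714 + 10343/48918 = 5492785/69879363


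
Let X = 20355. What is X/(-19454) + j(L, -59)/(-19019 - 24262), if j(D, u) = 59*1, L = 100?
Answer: -882132541/841988574 ≈ -1.0477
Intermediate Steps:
j(D, u) = 59
X/(-19454) + j(L, -59)/(-19019 - 24262) = 20355/(-19454) + 59/(-19019 - 24262) = 20355*(-1/19454) + 59/(-43281) = -20355/19454 + 59*(-1/43281) = -20355/19454 - 59/43281 = -882132541/841988574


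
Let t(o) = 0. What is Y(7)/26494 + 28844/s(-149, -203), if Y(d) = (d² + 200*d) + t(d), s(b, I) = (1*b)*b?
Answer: 796362185/588193294 ≈ 1.3539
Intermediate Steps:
s(b, I) = b² (s(b, I) = b*b = b²)
Y(d) = d² + 200*d (Y(d) = (d² + 200*d) + 0 = d² + 200*d)
Y(7)/26494 + 28844/s(-149, -203) = (7*(200 + 7))/26494 + 28844/((-149)²) = (7*207)*(1/26494) + 28844/22201 = 1449*(1/26494) + 28844*(1/22201) = 1449/26494 + 28844/22201 = 796362185/588193294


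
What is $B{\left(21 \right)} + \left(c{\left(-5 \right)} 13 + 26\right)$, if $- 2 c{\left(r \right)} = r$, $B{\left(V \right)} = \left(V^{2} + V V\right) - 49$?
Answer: $\frac{1783}{2} \approx 891.5$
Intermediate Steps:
$B{\left(V \right)} = -49 + 2 V^{2}$ ($B{\left(V \right)} = \left(V^{2} + V^{2}\right) - 49 = 2 V^{2} - 49 = -49 + 2 V^{2}$)
$c{\left(r \right)} = - \frac{r}{2}$
$B{\left(21 \right)} + \left(c{\left(-5 \right)} 13 + 26\right) = \left(-49 + 2 \cdot 21^{2}\right) + \left(\left(- \frac{1}{2}\right) \left(-5\right) 13 + 26\right) = \left(-49 + 2 \cdot 441\right) + \left(\frac{5}{2} \cdot 13 + 26\right) = \left(-49 + 882\right) + \left(\frac{65}{2} + 26\right) = 833 + \frac{117}{2} = \frac{1783}{2}$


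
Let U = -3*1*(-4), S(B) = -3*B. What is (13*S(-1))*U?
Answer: 468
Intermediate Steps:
U = 12 (U = -3*(-4) = 12)
(13*S(-1))*U = (13*(-3*(-1)))*12 = (13*3)*12 = 39*12 = 468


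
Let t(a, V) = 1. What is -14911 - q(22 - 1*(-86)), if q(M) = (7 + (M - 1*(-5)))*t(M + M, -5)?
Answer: -15031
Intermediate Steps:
q(M) = 12 + M (q(M) = (7 + (M - 1*(-5)))*1 = (7 + (M + 5))*1 = (7 + (5 + M))*1 = (12 + M)*1 = 12 + M)
-14911 - q(22 - 1*(-86)) = -14911 - (12 + (22 - 1*(-86))) = -14911 - (12 + (22 + 86)) = -14911 - (12 + 108) = -14911 - 1*120 = -14911 - 120 = -15031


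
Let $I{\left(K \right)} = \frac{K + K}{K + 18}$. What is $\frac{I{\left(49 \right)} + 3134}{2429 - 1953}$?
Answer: $\frac{52519}{7973} \approx 6.5871$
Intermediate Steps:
$I{\left(K \right)} = \frac{2 K}{18 + K}$
$\frac{I{\left(49 \right)} + 3134}{2429 - 1953} = \frac{2 \cdot 49 \frac{1}{18 + 49} + 3134}{2429 - 1953} = \frac{2 \cdot 49 \cdot \frac{1}{67} + 3134}{476} = \left(2 \cdot 49 \cdot \frac{1}{67} + 3134\right) \frac{1}{476} = \left(\frac{98}{67} + 3134\right) \frac{1}{476} = \frac{210076}{67} \cdot \frac{1}{476} = \frac{52519}{7973}$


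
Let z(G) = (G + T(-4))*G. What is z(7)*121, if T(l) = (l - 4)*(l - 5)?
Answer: 66913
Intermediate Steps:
T(l) = (-5 + l)*(-4 + l) (T(l) = (-4 + l)*(-5 + l) = (-5 + l)*(-4 + l))
z(G) = G*(72 + G) (z(G) = (G + (20 + (-4)**2 - 9*(-4)))*G = (G + (20 + 16 + 36))*G = (G + 72)*G = (72 + G)*G = G*(72 + G))
z(7)*121 = (7*(72 + 7))*121 = (7*79)*121 = 553*121 = 66913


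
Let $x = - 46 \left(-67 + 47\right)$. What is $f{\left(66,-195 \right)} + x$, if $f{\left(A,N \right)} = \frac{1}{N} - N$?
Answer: $\frac{217424}{195} \approx 1115.0$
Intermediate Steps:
$x = 920$ ($x = \left(-46\right) \left(-20\right) = 920$)
$f{\left(66,-195 \right)} + x = \left(\frac{1}{-195} - -195\right) + 920 = \left(- \frac{1}{195} + 195\right) + 920 = \frac{38024}{195} + 920 = \frac{217424}{195}$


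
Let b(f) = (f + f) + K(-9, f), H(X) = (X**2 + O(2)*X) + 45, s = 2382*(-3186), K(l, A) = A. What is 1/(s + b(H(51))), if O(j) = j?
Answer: -1/7580808 ≈ -1.3191e-7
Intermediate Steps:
s = -7589052
H(X) = 45 + X**2 + 2*X (H(X) = (X**2 + 2*X) + 45 = 45 + X**2 + 2*X)
b(f) = 3*f (b(f) = (f + f) + f = 2*f + f = 3*f)
1/(s + b(H(51))) = 1/(-7589052 + 3*(45 + 51**2 + 2*51)) = 1/(-7589052 + 3*(45 + 2601 + 102)) = 1/(-7589052 + 3*2748) = 1/(-7589052 + 8244) = 1/(-7580808) = -1/7580808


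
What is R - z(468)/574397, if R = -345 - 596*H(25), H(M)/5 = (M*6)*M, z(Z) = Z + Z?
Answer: -6419084642901/574397 ≈ -1.1175e+7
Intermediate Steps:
z(Z) = 2*Z
H(M) = 30*M² (H(M) = 5*((M*6)*M) = 5*((6*M)*M) = 5*(6*M²) = 30*M²)
R = -11175345 (R = -345 - 17880*25² = -345 - 17880*625 = -345 - 596*18750 = -345 - 11175000 = -11175345)
R - z(468)/574397 = -11175345 - 2*468/574397 = -11175345 - 936/574397 = -6419084642901/574397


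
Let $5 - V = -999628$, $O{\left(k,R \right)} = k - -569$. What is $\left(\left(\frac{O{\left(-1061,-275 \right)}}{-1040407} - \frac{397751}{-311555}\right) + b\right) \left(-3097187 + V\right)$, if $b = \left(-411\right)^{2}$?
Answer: $- \frac{114851869403856144722308}{324144002885} \approx -3.5432 \cdot 10^{11}$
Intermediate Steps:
$O{\left(k,R \right)} = 569 + k$ ($O{\left(k,R \right)} = k + 569 = 569 + k$)
$V = 999633$ ($V = 5 - -999628 = 5 + 999628 = 999633$)
$b = 168921$
$\left(\left(\frac{O{\left(-1061,-275 \right)}}{-1040407} - \frac{397751}{-311555}\right) + b\right) \left(-3097187 + V\right) = \left(\left(\frac{569 - 1061}{-1040407} - \frac{397751}{-311555}\right) + 168921\right) \left(-3097187 + 999633\right) = \left(\left(\left(-492\right) \left(- \frac{1}{1040407}\right) - - \frac{397751}{311555}\right) + 168921\right) \left(-2097554\right) = \left(\left(\frac{492}{1040407} + \frac{397751}{311555}\right) + 168921\right) \left(-2097554\right) = \left(\frac{413976209717}{324144002885} + 168921\right) \left(-2097554\right) = \frac{54755143087546802}{324144002885} \left(-2097554\right) = - \frac{114851869403856144722308}{324144002885}$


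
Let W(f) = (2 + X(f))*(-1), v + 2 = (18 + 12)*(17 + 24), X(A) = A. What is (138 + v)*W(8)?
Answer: -13660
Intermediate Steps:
v = 1228 (v = -2 + (18 + 12)*(17 + 24) = -2 + 30*41 = -2 + 1230 = 1228)
W(f) = -2 - f (W(f) = (2 + f)*(-1) = -2 - f)
(138 + v)*W(8) = (138 + 1228)*(-2 - 1*8) = 1366*(-2 - 8) = 1366*(-10) = -13660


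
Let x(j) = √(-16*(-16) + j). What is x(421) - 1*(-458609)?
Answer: 458609 + √677 ≈ 4.5864e+5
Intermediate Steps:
x(j) = √(256 + j)
x(421) - 1*(-458609) = √(256 + 421) - 1*(-458609) = √677 + 458609 = 458609 + √677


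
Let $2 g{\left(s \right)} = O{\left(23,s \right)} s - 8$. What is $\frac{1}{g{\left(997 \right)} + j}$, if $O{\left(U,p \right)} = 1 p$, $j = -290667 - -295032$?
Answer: $\frac{2}{1002731} \approx 1.9946 \cdot 10^{-6}$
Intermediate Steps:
$j = 4365$ ($j = -290667 + 295032 = 4365$)
$O{\left(U,p \right)} = p$
$g{\left(s \right)} = -4 + \frac{s^{2}}{2}$ ($g{\left(s \right)} = \frac{s s - 8}{2} = \frac{s^{2} - 8}{2} = \frac{-8 + s^{2}}{2} = -4 + \frac{s^{2}}{2}$)
$\frac{1}{g{\left(997 \right)} + j} = \frac{1}{\left(-4 + \frac{997^{2}}{2}\right) + 4365} = \frac{1}{\left(-4 + \frac{1}{2} \cdot 994009\right) + 4365} = \frac{1}{\left(-4 + \frac{994009}{2}\right) + 4365} = \frac{1}{\frac{994001}{2} + 4365} = \frac{1}{\frac{1002731}{2}} = \frac{2}{1002731}$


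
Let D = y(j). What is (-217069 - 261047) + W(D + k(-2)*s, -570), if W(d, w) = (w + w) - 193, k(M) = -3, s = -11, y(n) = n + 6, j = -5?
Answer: -479449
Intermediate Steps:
y(n) = 6 + n
D = 1 (D = 6 - 5 = 1)
W(d, w) = -193 + 2*w (W(d, w) = 2*w - 193 = -193 + 2*w)
(-217069 - 261047) + W(D + k(-2)*s, -570) = (-217069 - 261047) + (-193 + 2*(-570)) = -478116 + (-193 - 1140) = -478116 - 1333 = -479449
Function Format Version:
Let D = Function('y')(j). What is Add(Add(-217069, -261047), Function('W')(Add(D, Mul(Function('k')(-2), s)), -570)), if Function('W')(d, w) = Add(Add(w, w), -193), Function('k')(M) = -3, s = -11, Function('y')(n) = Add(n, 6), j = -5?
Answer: -479449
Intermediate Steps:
Function('y')(n) = Add(6, n)
D = 1 (D = Add(6, -5) = 1)
Function('W')(d, w) = Add(-193, Mul(2, w)) (Function('W')(d, w) = Add(Mul(2, w), -193) = Add(-193, Mul(2, w)))
Add(Add(-217069, -261047), Function('W')(Add(D, Mul(Function('k')(-2), s)), -570)) = Add(Add(-217069, -261047), Add(-193, Mul(2, -570))) = Add(-478116, Add(-193, -1140)) = Add(-478116, -1333) = -479449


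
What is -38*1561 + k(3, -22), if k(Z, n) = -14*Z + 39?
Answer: -59321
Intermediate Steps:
k(Z, n) = 39 - 14*Z
-38*1561 + k(3, -22) = -38*1561 + (39 - 14*3) = -59318 + (39 - 42) = -59318 - 3 = -59321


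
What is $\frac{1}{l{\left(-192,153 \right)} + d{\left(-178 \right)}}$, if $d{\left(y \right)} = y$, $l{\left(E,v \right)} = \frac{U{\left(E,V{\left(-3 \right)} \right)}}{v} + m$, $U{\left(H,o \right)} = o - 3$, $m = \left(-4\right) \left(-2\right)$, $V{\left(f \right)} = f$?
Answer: $- \frac{51}{8672} \approx -0.005881$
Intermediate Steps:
$m = 8$
$U{\left(H,o \right)} = -3 + o$
$l{\left(E,v \right)} = 8 - \frac{6}{v}$ ($l{\left(E,v \right)} = \frac{-3 - 3}{v} + 8 = - \frac{6}{v} + 8 = 8 - \frac{6}{v}$)
$\frac{1}{l{\left(-192,153 \right)} + d{\left(-178 \right)}} = \frac{1}{\left(8 - \frac{6}{153}\right) - 178} = \frac{1}{\left(8 - \frac{2}{51}\right) - 178} = \frac{1}{\frac{406}{51} - 178} = \frac{1}{- \frac{8672}{51}} = - \frac{51}{8672}$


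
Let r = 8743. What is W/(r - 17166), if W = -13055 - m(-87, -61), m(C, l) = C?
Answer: 12968/8423 ≈ 1.5396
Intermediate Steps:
W = -12968 (W = -13055 - 1*(-87) = -13055 + 87 = -12968)
W/(r - 17166) = -12968/(8743 - 17166) = -12968/(-8423) = -12968*(-1/8423) = 12968/8423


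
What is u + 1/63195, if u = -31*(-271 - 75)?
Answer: 677829571/63195 ≈ 10726.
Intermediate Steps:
u = 10726 (u = -31*(-346) = 10726)
u + 1/63195 = 10726 + 1/63195 = 677829571/63195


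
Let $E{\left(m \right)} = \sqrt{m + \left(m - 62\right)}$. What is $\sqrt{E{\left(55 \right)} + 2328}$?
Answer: $2 \sqrt{582 + \sqrt{3}} \approx 48.321$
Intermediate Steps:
$E{\left(m \right)} = \sqrt{-62 + 2 m}$ ($E{\left(m \right)} = \sqrt{m + \left(-62 + m\right)} = \sqrt{-62 + 2 m}$)
$\sqrt{E{\left(55 \right)} + 2328} = \sqrt{\sqrt{-62 + 2 \cdot 55} + 2328} = \sqrt{\sqrt{-62 + 110} + 2328} = \sqrt{\sqrt{48} + 2328} = \sqrt{4 \sqrt{3} + 2328} = \sqrt{2328 + 4 \sqrt{3}}$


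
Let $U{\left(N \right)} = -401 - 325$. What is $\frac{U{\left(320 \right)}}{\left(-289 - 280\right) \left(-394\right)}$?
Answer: $- \frac{363}{112093} \approx -0.0032384$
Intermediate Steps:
$U{\left(N \right)} = -726$
$\frac{U{\left(320 \right)}}{\left(-289 - 280\right) \left(-394\right)} = - \frac{726}{\left(-289 - 280\right) \left(-394\right)} = - \frac{726}{\left(-569\right) \left(-394\right)} = - \frac{726}{224186} = \left(-726\right) \frac{1}{224186} = - \frac{363}{112093}$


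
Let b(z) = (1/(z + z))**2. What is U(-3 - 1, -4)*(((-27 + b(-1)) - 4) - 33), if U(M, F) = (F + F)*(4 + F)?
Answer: 0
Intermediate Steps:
U(M, F) = 2*F*(4 + F) (U(M, F) = (2*F)*(4 + F) = 2*F*(4 + F))
b(z) = 1/(4*z**2) (b(z) = (1/(2*z))**2 = 1/(4*z**2))
U(-3 - 1, -4)*(((-27 + b(-1)) - 4) - 33) = (2*(-4)*(4 - 4))*(((-27 + (1/4)/(-1)**2) - 4) - 33) = (2*(-4)*0)*(((-27 + (1/4)*1) - 4) - 33) = 0*(((-27 + 1/4) - 4) - 33) = 0*((-107/4 - 4) - 33) = 0*(-123/4 - 33) = 0*(-255/4) = 0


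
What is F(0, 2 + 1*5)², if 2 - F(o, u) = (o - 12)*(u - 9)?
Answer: 484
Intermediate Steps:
F(o, u) = 2 - (-12 + o)*(-9 + u) (F(o, u) = 2 - (o - 12)*(u - 9) = 2 - (-12 + o)*(-9 + u))
F(0, 2 + 1*5)² = (-106 + 9*0 + 12*(2 + 1*5) - 1*0*(2 + 1*5))² = (-106 + 0 + 12*(2 + 5) - 1*0*(2 + 5))² = (-106 + 0 + 12*7 - 1*0*7)² = (-106 + 0 + 84 + 0)² = (-22)² = 484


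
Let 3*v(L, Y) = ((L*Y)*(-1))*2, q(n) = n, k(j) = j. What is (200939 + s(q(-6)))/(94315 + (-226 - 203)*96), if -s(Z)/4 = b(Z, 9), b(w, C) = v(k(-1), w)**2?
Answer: 200875/53131 ≈ 3.7808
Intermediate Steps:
v(L, Y) = -2*L*Y/3 (v(L, Y) = (((L*Y)*(-1))*2)/3 = (-L*Y*2)/3 = (-2*L*Y)/3 = -2*L*Y/3)
b(w, C) = 4*w**2/9 (b(w, C) = (-2/3*(-1)*w)**2 = (2*w/3)**2 = 4*w**2/9)
s(Z) = -16*Z**2/9
(200939 + s(q(-6)))/(94315 + (-226 - 203)*96) = (200939 - 16/9*(-6)**2)/(94315 + (-226 - 203)*96) = (200939 - 16/9*36)/(94315 - 429*96) = (200939 - 64)/(94315 - 41184) = 200875/53131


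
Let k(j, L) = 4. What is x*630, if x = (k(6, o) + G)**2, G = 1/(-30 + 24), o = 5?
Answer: 18515/2 ≈ 9257.5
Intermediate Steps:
G = -1/6 (G = 1/(-6) = -1/6 ≈ -0.16667)
x = 529/36 (x = (4 - 1/6)**2 = (23/6)**2 = 529/36 ≈ 14.694)
x*630 = (529/36)*630 = 18515/2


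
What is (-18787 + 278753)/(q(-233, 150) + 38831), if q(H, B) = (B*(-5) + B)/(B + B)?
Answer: 37138/5547 ≈ 6.6952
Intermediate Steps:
q(H, B) = -2 (q(H, B) = (-5*B + B)/((2*B)) = (-4*B)*(1/(2*B)) = -2)
(-18787 + 278753)/(q(-233, 150) + 38831) = (-18787 + 278753)/(-2 + 38831) = 259966/38829 = 259966*(1/38829) = 37138/5547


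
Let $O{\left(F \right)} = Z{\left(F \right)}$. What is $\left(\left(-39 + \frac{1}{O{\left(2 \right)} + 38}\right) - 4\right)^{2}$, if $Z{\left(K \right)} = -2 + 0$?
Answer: $\frac{2393209}{1296} \approx 1846.6$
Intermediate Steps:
$Z{\left(K \right)} = -2$
$O{\left(F \right)} = -2$
$\left(\left(-39 + \frac{1}{O{\left(2 \right)} + 38}\right) - 4\right)^{2} = \left(\left(-39 + \frac{1}{-2 + 38}\right) - 4\right)^{2} = \left(\left(-39 + \frac{1}{36}\right) - 4\right)^{2} = \left(- \frac{1403}{36} - 4\right)^{2} = \left(- \frac{1547}{36}\right)^{2} = \frac{2393209}{1296}$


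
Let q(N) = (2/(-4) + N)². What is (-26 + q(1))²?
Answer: 10609/16 ≈ 663.06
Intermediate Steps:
q(N) = (-½ + N)² (q(N) = (2*(-¼) + N)² = (-½ + N)²)
(-26 + q(1))² = (-26 + (-1 + 2*1)²/4)² = (-26 + (-1 + 2)²/4)² = (-26 + (¼)*1²)² = (-26 + (¼)*1)² = (-26 + ¼)² = (-103/4)² = 10609/16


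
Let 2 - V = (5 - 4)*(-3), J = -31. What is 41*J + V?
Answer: -1266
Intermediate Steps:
V = 5 (V = 2 - (5 - 4)*(-3) = 2 - (-3) = 2 - 1*(-3) = 2 + 3 = 5)
41*J + V = 41*(-31) + 5 = -1271 + 5 = -1266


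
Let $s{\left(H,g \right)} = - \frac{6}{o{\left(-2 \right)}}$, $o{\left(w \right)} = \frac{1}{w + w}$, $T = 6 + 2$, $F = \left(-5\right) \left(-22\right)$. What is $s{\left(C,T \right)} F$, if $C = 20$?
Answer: $2640$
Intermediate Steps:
$F = 110$
$T = 8$
$o{\left(w \right)} = \frac{1}{2 w}$
$s{\left(H,g \right)} = 24$ ($s{\left(H,g \right)} = - \frac{6}{\frac{1}{2} \frac{1}{-2}} = - \frac{6}{\frac{1}{2} \left(- \frac{1}{2}\right)} = - \frac{6}{- \frac{1}{4}} = \left(-6\right) \left(-4\right) = 24$)
$s{\left(C,T \right)} F = 24 \cdot 110 = 2640$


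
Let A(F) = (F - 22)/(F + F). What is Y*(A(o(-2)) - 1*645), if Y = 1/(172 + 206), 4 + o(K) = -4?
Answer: -245/144 ≈ -1.7014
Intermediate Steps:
o(K) = -8 (o(K) = -4 - 4 = -8)
A(F) = (-22 + F)/(2*F) (A(F) = (-22 + F)/((2*F)) = (-22 + F)*(1/(2*F)) = (-22 + F)/(2*F))
Y = 1/378 ≈ 0.0026455
Y*(A(o(-2)) - 1*645) = ((½)*(-22 - 8)/(-8) - 1*645)/378 = ((½)*(-⅛)*(-30) - 645)/378 = (15/8 - 645)/378 = (1/378)*(-5145/8) = -245/144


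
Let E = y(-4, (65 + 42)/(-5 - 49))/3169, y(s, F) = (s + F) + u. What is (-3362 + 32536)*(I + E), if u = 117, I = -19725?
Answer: -49237752676385/85563 ≈ -5.7546e+8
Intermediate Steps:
y(s, F) = 117 + F + s (y(s, F) = (s + F) + 117 = (F + s) + 117 = 117 + F + s)
E = 5995/171126 (E = (117 + (65 + 42)/(-5 - 49) - 4)/3169 = (117 + 107/(-54) - 4)*(1/3169) = (117 + 107*(-1/54) - 4)*(1/3169) = (117 - 107/54 - 4)*(1/3169) = (5995/54)*(1/3169) = 5995/171126 ≈ 0.035033)
(-3362 + 32536)*(I + E) = (-3362 + 32536)*(-19725 + 5995/171126) = 29174*(-3375454355/171126) = -49237752676385/85563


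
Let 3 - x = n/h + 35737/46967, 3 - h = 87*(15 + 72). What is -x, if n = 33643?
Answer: -2375781605/355352322 ≈ -6.6857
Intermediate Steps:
h = -7566 (h = 3 - 87*(15 + 72) = 3 - 87*87 = 3 - 1*7569 = 3 - 7569 = -7566)
x = 2375781605/355352322 (x = 3 - (33643/(-7566) + 35737/46967) = 3 - (33643*(-1/7566) + 35737*(1/46967)) = 3 - (-33643/7566 + 35737/46967) = 3 - 1*(-1309724639/355352322) = 3 + 1309724639/355352322 = 2375781605/355352322 ≈ 6.6857)
-x = -1*2375781605/355352322 = -2375781605/355352322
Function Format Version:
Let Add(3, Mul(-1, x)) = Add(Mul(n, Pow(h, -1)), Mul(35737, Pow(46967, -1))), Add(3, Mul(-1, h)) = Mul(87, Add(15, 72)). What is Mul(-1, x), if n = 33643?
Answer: Rational(-2375781605, 355352322) ≈ -6.6857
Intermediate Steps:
h = -7566 (h = Add(3, Mul(-1, Mul(87, Add(15, 72)))) = Add(3, Mul(-1, Mul(87, 87))) = Add(3, Mul(-1, 7569)) = Add(3, -7569) = -7566)
x = Rational(2375781605, 355352322) (x = Add(3, Mul(-1, Add(Mul(33643, Pow(-7566, -1)), Mul(35737, Pow(46967, -1))))) = Add(3, Mul(-1, Add(Mul(33643, Rational(-1, 7566)), Mul(35737, Rational(1, 46967))))) = Add(3, Mul(-1, Add(Rational(-33643, 7566), Rational(35737, 46967)))) = Add(3, Mul(-1, Rational(-1309724639, 355352322))) = Add(3, Rational(1309724639, 355352322)) = Rational(2375781605, 355352322) ≈ 6.6857)
Mul(-1, x) = Mul(-1, Rational(2375781605, 355352322)) = Rational(-2375781605, 355352322)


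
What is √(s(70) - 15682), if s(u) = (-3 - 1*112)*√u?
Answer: √(-15682 - 115*√70) ≈ 129.01*I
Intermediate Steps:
s(u) = -115*√u (s(u) = (-3 - 112)*√u = -115*√u)
√(s(70) - 15682) = √(-115*√70 - 15682) = √(-15682 - 115*√70)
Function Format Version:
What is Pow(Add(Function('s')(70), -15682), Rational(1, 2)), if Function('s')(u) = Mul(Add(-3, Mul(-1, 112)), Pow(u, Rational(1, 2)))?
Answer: Pow(Add(-15682, Mul(-115, Pow(70, Rational(1, 2)))), Rational(1, 2)) ≈ Mul(129.01, I)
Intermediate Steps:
Function('s')(u) = Mul(-115, Pow(u, Rational(1, 2))) (Function('s')(u) = Mul(Add(-3, -112), Pow(u, Rational(1, 2))) = Mul(-115, Pow(u, Rational(1, 2))))
Pow(Add(Function('s')(70), -15682), Rational(1, 2)) = Pow(Add(Mul(-115, Pow(70, Rational(1, 2))), -15682), Rational(1, 2)) = Pow(Add(-15682, Mul(-115, Pow(70, Rational(1, 2)))), Rational(1, 2))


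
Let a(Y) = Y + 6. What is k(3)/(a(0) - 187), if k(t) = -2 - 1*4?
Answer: 6/181 ≈ 0.033149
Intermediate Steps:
a(Y) = 6 + Y
k(t) = -6 (k(t) = -2 - 4 = -6)
k(3)/(a(0) - 187) = -6/((6 + 0) - 187) = -6/(6 - 187) = -6/(-181) = -1/181*(-6) = 6/181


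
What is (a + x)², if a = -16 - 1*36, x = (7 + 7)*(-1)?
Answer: 4356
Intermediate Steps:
x = -14 (x = 14*(-1) = -14)
a = -52 (a = -16 - 36 = -52)
(a + x)² = (-52 - 14)² = (-66)² = 4356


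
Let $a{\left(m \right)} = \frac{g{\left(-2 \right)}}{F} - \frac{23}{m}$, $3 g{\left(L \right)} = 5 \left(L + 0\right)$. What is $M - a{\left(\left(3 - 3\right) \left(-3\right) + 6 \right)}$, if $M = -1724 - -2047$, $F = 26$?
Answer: $\frac{8501}{26} \approx 326.96$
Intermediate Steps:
$g{\left(L \right)} = \frac{5 L}{3}$ ($g{\left(L \right)} = \frac{5 \left(L + 0\right)}{3} = \frac{5 L}{3}$)
$M = 323$ ($M = -1724 + 2047 = 323$)
$a{\left(m \right)} = - \frac{5}{39} - \frac{23}{m}$ ($a{\left(m \right)} = \frac{\frac{5}{3} \left(-2\right)}{26} - \frac{23}{m} = \left(- \frac{10}{3}\right) \frac{1}{26} - \frac{23}{m} = - \frac{5}{39} - \frac{23}{m}$)
$M - a{\left(\left(3 - 3\right) \left(-3\right) + 6 \right)} = 323 - \left(- \frac{5}{39} - \frac{23}{\left(3 - 3\right) \left(-3\right) + 6}\right) = 323 - \left(- \frac{5}{39} - \frac{23}{0 \left(-3\right) + 6}\right) = 323 - \left(- \frac{5}{39} - \frac{23}{0 + 6}\right) = 323 - \left(- \frac{5}{39} - \frac{23}{6}\right) = 323 - - \frac{103}{26} = 323 + \frac{103}{26} = \frac{8501}{26}$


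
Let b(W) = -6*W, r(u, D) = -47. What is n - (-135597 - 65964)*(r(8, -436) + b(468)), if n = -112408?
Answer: -575569063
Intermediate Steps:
n - (-135597 - 65964)*(r(8, -436) + b(468)) = -112408 - (-135597 - 65964)*(-47 - 6*468) = -112408 - (-201561)*(-47 - 2808) = -112408 - (-201561)*(-2855) = -112408 - 1*575456655 = -112408 - 575456655 = -575569063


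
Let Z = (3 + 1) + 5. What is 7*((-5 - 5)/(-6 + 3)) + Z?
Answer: 97/3 ≈ 32.333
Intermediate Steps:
Z = 9 (Z = 4 + 5 = 9)
7*((-5 - 5)/(-6 + 3)) + Z = 7*((-5 - 5)/(-6 + 3)) + 9 = 7*(-10/(-3)) + 9 = 7*(-10*(-1/3)) + 9 = 7*(10/3) + 9 = 70/3 + 9 = 97/3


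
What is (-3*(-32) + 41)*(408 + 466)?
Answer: 119738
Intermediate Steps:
(-3*(-32) + 41)*(408 + 466) = (96 + 41)*874 = 137*874 = 119738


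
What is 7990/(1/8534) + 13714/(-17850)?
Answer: 608565933643/8925 ≈ 6.8187e+7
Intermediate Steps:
7990/(1/8534) + 13714/(-17850) = 7990/(1/8534) + 13714*(-1/17850) = 7990*8534 - 6857/8925 = 68186660 - 6857/8925 = 608565933643/8925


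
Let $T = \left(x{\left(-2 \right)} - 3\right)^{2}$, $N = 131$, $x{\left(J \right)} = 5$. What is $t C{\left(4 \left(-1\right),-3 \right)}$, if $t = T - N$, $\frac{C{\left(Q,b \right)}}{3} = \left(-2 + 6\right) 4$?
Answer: $-6096$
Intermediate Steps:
$T = 4$ ($T = \left(5 - 3\right)^{2} = 2^{2} = 4$)
$C{\left(Q,b \right)} = 48$ ($C{\left(Q,b \right)} = 3 \left(-2 + 6\right) 4 = 3 \cdot 4 \cdot 4 = 3 \cdot 16 = 48$)
$t = -127$ ($t = 4 - 131 = -127$)
$t C{\left(4 \left(-1\right),-3 \right)} = \left(-127\right) 48 = -6096$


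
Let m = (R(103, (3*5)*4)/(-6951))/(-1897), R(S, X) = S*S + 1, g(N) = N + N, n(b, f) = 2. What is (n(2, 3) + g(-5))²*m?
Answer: 679040/13186047 ≈ 0.051497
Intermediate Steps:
g(N) = 2*N
R(S, X) = 1 + S² (R(S, X) = S² + 1 = 1 + S²)
m = 10610/13186047 (m = ((1 + 103²)/(-6951))/(-1897) = ((1 + 10609)*(-1/6951))*(-1/1897) = (10610*(-1/6951))*(-1/1897) = -10610/6951*(-1/1897) = 10610/13186047 ≈ 0.00080464)
(n(2, 3) + g(-5))²*m = (2 + 2*(-5))²*(10610/13186047) = (2 - 10)²*(10610/13186047) = (-8)²*(10610/13186047) = 64*(10610/13186047) = 679040/13186047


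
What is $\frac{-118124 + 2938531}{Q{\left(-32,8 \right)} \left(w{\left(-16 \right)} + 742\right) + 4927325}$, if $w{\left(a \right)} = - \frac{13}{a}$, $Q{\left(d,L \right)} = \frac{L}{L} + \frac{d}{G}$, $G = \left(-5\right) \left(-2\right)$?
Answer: $\frac{45126512}{78811053} \approx 0.57259$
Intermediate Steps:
$G = 10$
$Q{\left(d,L \right)} = 1 + \frac{d}{10}$ ($Q{\left(d,L \right)} = \frac{L}{L} + \frac{d}{10} = 1 + d \frac{1}{10} = 1 + \frac{d}{10}$)
$\frac{-118124 + 2938531}{Q{\left(-32,8 \right)} \left(w{\left(-16 \right)} + 742\right) + 4927325} = \frac{-118124 + 2938531}{\left(1 + \frac{1}{10} \left(-32\right)\right) \left(- \frac{13}{-16} + 742\right) + 4927325} = \frac{2820407}{\left(1 - \frac{16}{5}\right) \left(\left(-13\right) \left(- \frac{1}{16}\right) + 742\right) + 4927325} = \frac{2820407}{- \frac{11 \left(\frac{13}{16} + 742\right)}{5} + 4927325} = \frac{2820407}{\left(- \frac{11}{5}\right) \frac{11885}{16} + 4927325} = \frac{2820407}{- \frac{26147}{16} + 4927325} = \frac{2820407}{\frac{78811053}{16}} = 2820407 \cdot \frac{16}{78811053} = \frac{45126512}{78811053}$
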